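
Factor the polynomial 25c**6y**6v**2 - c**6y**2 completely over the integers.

c**6y**2(5y**2v + 1)(5y**2v - 1)

Pull out the common factor c**6y**2, leaving 25y**4v**2 - 1.
Recognize a difference of squares with the parts 5y**2v and 1.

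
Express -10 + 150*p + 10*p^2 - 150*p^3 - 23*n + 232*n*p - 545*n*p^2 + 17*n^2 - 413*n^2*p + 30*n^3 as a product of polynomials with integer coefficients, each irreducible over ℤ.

Group: 6*n*(5*n^2 - 73*n*p + 7*n - 30*p^2 - 28*p + 2) + (5*p - 5)*(5*n^2 - 73*n*p + 7*n - 30*p^2 - 28*p + 2); both groups contain (5*n^2 - 73*n*p + 7*n - 30*p^2 - 28*p + 2), so (6*n + 5*p - 5) is a factor with cofactor 5*n^2 - 73*n*p + 7*n - 30*p^2 - 28*p + 2.
The cofactor groups again: 5*n^2 - 73*n*p + 7*n - 30*p^2 - 28*p + 2 = n*(5*n + 2*p + 2) + (-15*p + 1)*(5*n + 2*p + 2); both groups contain (5*n + 2*p + 2), giving (n - 15*p + 1)*(5*n + 2*p + 2).

(5*n + 2*p + 2)*(6*n + 5*p - 5)*(n - 15*p + 1)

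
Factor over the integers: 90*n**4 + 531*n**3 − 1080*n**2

9*n**2*(2*n + 15)*(5*n − 8)

Pull out the common factor 9*n**2, then factor the remaining trinomial.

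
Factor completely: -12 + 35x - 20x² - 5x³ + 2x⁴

By the rational root theorem, x = 4 is a root, so (x - 4) is a factor; dividing leaves 2x³ + 3x² - 8x + 3.
Then x = 1 is a root, so (x - 1) divides it; the quotient is 2x² + 5x - 3.
The remaining quadratic factors as (2x - 1)(x + 3).

(2x - 1)(x + 3)(x - 1)(x - 4)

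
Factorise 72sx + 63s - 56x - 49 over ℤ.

(8x + 7)(9s - 7)

Group as (72sx + 63s) + (-56x - 49) = 9s(8x + 7) - 7(8x + 7).
Both groups share the factor (8x + 7).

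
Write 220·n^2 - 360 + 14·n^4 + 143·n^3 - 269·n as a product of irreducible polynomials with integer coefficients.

Among the possible rational roots, n = 9/7 is a root, giving the factor (7·n - 9) and quotient 2·n^3 + 23·n^2 + 61·n + 40.
Continuing, n = -8 is a root, giving the factor (n + 8) and quotient 2·n^2 + 7·n + 5.
The remaining quadratic factors as (2·n + 5)(n + 1).

(2·n + 5)·(7·n - 9)·(n + 1)·(n + 8)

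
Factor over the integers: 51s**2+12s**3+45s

3s(4s+5)(s+3)

Pull out the common factor 3s, then factor the remaining trinomial.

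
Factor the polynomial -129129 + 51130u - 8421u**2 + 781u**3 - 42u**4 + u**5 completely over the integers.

Trying the rational-root candidates, u = 11 is a root, giving the factor (u - 11) and quotient u**4 - 31u**3 + 440u**2 - 3581u + 11739.
Then u = 7 is a root, so (u - 7) is a factor; dividing leaves u**3 - 24u**2 + 272u - 1677.
Next, u = 13 is a root, so (u - 13) divides it; the quotient is u**2 - 11u + 129.
The quadratic u**2 - 11u + 129 has discriminant -395 < 0 and is irreducible over ℤ.

(u - 11)(u - 13)(u - 7)(u**2 - 11u + 129)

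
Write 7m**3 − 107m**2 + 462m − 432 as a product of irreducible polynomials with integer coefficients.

Trying the rational-root candidates, m = 8 is a root, so (m − 8) divides it; the quotient is 7m**2 − 51m + 54.
The remaining quadratic factors as (m − 6)(7m − 9).

(7m − 9)(m − 6)(m − 8)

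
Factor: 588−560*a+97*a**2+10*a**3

Testing divisors of the constant over divisors of the leading coefficient, a = −14 is a root, giving the factor (a+14) and quotient 10*a**2−43*a+42.
The remaining quadratic factors as (5*a−14)(2*a−3).

(2*a−3)*(5*a−14)*(a+14)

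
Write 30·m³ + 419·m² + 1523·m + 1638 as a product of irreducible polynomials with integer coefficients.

(5·m + 14)·(6·m + 13)·(m + 9)

By the rational root theorem, m = -14/5 is a root, giving the factor (5·m + 14) and quotient 6·m² + 67·m + 117.
The remaining quadratic factors as (6·m + 13)(m + 9).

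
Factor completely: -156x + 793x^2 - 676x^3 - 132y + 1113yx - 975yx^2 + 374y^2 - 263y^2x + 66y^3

Group: 2y(33y^2 + 83yx - 11y + 52x^2 - 13x) + (-13x + 12)(33y^2 + 83yx - 11y + 52x^2 - 13x); both groups contain (33y^2 + 83yx - 11y + 52x^2 - 13x), so (2y - 13x + 12) is a factor with cofactor 33y^2 + 83yx - 11y + 52x^2 - 13x.
The cofactor groups again: 33y^2 + 83yx - 11y + 52x^2 - 13x = 3y(11y + 13x) + (4x - 1)(11y + 13x); both groups contain (11y + 13x), giving (3y + 4x - 1)(11y + 13x).

(2y - 13x + 12)(11y + 13x)(3y + 4x - 1)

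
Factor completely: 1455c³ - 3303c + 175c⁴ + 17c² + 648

(5c + 9)(5c - 1)(7c - 9)(c + 8)

By the rational root theorem, c = -8 is a root, so (c + 8) divides it; the quotient is 175c³ + 55c² - 423c + 81.
Then c = -9/5 is a root, so (5c + 9) is a factor; dividing leaves 35c² - 52c + 9.
The remaining quadratic factors as (5c - 1)(7c - 9).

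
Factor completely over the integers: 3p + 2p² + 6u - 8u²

-(4u - 2p - 3)(2u + p)

Group: -4u(2u + p) + (2p + 3)(2u + p); both groups contain (2u + p).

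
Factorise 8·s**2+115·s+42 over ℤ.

Need a pair with product 8·42 = 336 and sum 115: that's 3 and 112.
Split the middle term: 8·s**2+3·s + 112·s+42 = s·(8·s+3) + 14·(8·s+3).

(8·s+3)·(s+14)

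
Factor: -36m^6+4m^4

-4m^4(3m+1)(3m-1)

Factor out 4m^4 first: what remains is -9m^2+1.
Recognize a difference of squares with the parts 1 and 3m.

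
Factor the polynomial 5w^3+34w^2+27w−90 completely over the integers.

(5w−6)(w+3)(w+5)

Testing divisors of the constant over divisors of the leading coefficient, w = −5 is a root, so (w+5) is a factor; dividing leaves 5w^2+9w−18.
The remaining quadratic factors as (w+3)(5w−6).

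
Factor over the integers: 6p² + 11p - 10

Need a pair with product 6·(-10) = -60 and sum 11: that's 15 and -4.
Split the middle term: 6p² + 15p - 4p - 10 = 3p(2p + 5) - 2(2p + 5).

(2p + 5)(3p - 2)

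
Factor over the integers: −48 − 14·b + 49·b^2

Need a pair with product 49·(−48) = −2352 and sum −14: that's −56 and 42.
Split the middle term: 49·b^2 − 56·b + 42·b − 48 = 7·b·(7·b − 8) + 6·(7·b − 8).

(7·b + 6)·(7·b − 8)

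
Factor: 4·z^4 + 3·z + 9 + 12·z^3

Group as (4·z^4 + 3·z) + (12·z^3 + 9) = z·(4·z^3 + 3) + 3·(4·z^3 + 3).
Both groups share the factor (4·z^3 + 3).

(z + 3)·(4·z^3 + 3)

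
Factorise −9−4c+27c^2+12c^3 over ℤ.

(4c+9)(3c^2−1)

Group as (12c^3−4c) + (27c^2−9) = 4c(3c^2−1) + 9(3c^2−1).
Both groups share the factor (3c^2−1).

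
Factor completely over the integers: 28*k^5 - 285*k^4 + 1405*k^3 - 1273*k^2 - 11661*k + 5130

By the rational root theorem, k = -9/4 is a root, so (4*k + 9) divides it; the quotient is 7*k^4 - 87*k^3 + 547*k^2 - 1549*k + 570.
Continuing, k = 5 is a root, giving the factor (k - 5) and quotient 7*k^3 - 52*k^2 + 287*k - 114.
Next, k = 3/7 is a root, so (7*k - 3) is a factor; dividing leaves k^2 - 7*k + 38.
The quadratic k^2 - 7*k + 38 has discriminant -103 < 0 and is irreducible over ℤ.

(4*k + 9)*(7*k - 3)*(k - 5)*(k^2 - 7*k + 38)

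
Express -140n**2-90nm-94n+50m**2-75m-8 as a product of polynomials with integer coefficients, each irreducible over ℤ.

Group: -14n(10n+10m+1) + (5m-8)(10n+10m+1); both groups contain (10n+10m+1).

-(14n-5m+8)(10n+10m+1)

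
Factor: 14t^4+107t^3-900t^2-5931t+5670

(2t-15)(7t-6)(t+7)(t+9)

Trying the rational-root candidates, t = 6/7 is a root, so (7t-6) is a factor; dividing leaves 2t^3+17t^2-114t-945.
Continuing, t = 15/2 is a root, giving the factor (2t-15) and quotient t^2+16t+63.
The remaining quadratic factors as (t+9)(t+7).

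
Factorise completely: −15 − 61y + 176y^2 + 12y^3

By the rational root theorem, y = −1/6 is a root, so (6y + 1) divides it; the quotient is 2y^2 + 29y − 15.
The remaining quadratic factors as (y + 15)(2y − 1).

(2y − 1)(6y + 1)(y + 15)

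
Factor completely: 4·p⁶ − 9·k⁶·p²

−p²·(3·k³ + 2·p²)·(3·k³ − 2·p²)

Pull out the common factor p², leaving −9·k⁶ + 4·p⁴.
Recognize a difference of squares with the parts 2·p² and 3·k³.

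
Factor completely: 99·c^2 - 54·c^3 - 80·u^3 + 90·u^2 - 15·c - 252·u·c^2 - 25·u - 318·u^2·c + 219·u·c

-(5·u + 3·c)·(8·u + 3·c - 5)·(2·u + 6·c - 1)

Group: 2·u·(-40·u^2 - 39·u·c + 25·u - 9·c^2 + 15·c) + (6·c - 1)·(-40·u^2 - 39·u·c + 25·u - 9·c^2 + 15·c); both groups contain (-40·u^2 - 39·u·c + 25·u - 9·c^2 + 15·c), so (2·u + 6·c - 1) is a factor with cofactor -40·u^2 - 39·u·c + 25·u - 9·c^2 + 15·c.
The cofactor groups again: -40·u^2 - 39·u·c + 25·u - 9·c^2 + 15·c = -5·u·(8·u + 3·c - 5) - 3·c·(8·u + 3·c - 5); both groups contain (8·u + 3·c - 5), giving -(5·u + 3·c)·(8·u + 3·c - 5).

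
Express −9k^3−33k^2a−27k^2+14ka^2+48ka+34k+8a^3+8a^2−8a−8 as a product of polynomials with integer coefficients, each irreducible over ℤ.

−(3k−2a−2)(k+4a+4)(3k+a−1)

Group: 3k(−3k^2−13ka−11k−4a^2+4) + (−2a−2)(−3k^2−13ka−11k−4a^2+4); both groups contain (−3k^2−13ka−11k−4a^2+4), so (3k−2a−2) is a factor with cofactor −3k^2−13ka−11k−4a^2+4.
The cofactor groups again: −3k^2−13ka−11k−4a^2+4 = −3k(k+4a+4) + (−a+1)(k+4a+4); both groups contain (k+4a+4), giving −(3k+a−1)(k+4a+4).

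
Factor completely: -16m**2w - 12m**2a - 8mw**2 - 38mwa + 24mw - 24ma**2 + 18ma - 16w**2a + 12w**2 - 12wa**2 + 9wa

-(2m + w)(4w + 3a)(2m + 4a - 3)

Group: 2m(-8mw - 6ma - 16wa + 12w - 12a**2 + 9a) + w(-8mw - 6ma - 16wa + 12w - 12a**2 + 9a); both groups contain (-8mw - 6ma - 16wa + 12w - 12a**2 + 9a), so (2m + w) is a factor with cofactor -8mw - 6ma - 16wa + 12w - 12a**2 + 9a.
The cofactor groups again: -8mw - 6ma - 16wa + 12w - 12a**2 + 9a = -2m(4w + 3a) + (-4a + 3)(4w + 3a); both groups contain (4w + 3a), giving -(2m + 4a - 3)(4w + 3a).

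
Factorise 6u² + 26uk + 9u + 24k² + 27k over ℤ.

(u + 3k)(6u + 8k + 9)

Group: 6u(u + 3k) + (8k + 9)(u + 3k); both groups contain (u + 3k).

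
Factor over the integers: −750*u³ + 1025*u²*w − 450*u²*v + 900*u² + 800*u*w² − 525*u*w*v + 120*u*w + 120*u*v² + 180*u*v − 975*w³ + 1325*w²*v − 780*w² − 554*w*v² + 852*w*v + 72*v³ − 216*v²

Group: 15*u*(−50*u² + 25*u*w + 60*u + 75*w² − 50*w*v + 60*w + 8*v² − 24*v) + (−13*w + 9*v)*(−50*u² + 25*u*w + 60*u + 75*w² − 50*w*v + 60*w + 8*v² − 24*v); both groups contain (−50*u² + 25*u*w + 60*u + 75*w² − 50*w*v + 60*w + 8*v² − 24*v), so (15*u − 13*w + 9*v) is a factor with cofactor −50*u² + 25*u*w + 60*u + 75*w² − 50*w*v + 60*w + 8*v² − 24*v.
The cofactor groups again: −50*u² + 25*u*w + 60*u + 75*w² − 50*w*v + 60*w + 8*v² − 24*v = −10*u*(5*u + 5*w − 2*v) + (15*w − 4*v + 12)*(5*u + 5*w − 2*v); both groups contain (5*u + 5*w − 2*v), giving −(10*u − 15*w + 4*v − 12)*(5*u + 5*w − 2*v).

−(10*u − 15*w + 4*v − 12)*(15*u − 13*w + 9*v)*(5*u + 5*w − 2*v)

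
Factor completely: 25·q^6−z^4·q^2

Pull out the common factor q^2, leaving −z^4+25·q^4.
Recognize a difference of squares with the parts 5·q^2 and z^2.

−q^2·(z^2−5·q^2)·(z^2+5·q^2)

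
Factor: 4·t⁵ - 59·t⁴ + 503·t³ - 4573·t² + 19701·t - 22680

(4·t - 7)·(t - 5)·(t - 9)·(t² + t + 72)

Testing divisors of the constant over divisors of the leading coefficient, t = 5 is a root, so (t - 5) is a factor; dividing leaves 4·t⁴ - 39·t³ + 308·t² - 3033·t + 4536.
Next, t = 7/4 is a root, so (4·t - 7) divides it; the quotient is t³ - 8·t² + 63·t - 648.
Next, t = 9 is a root, giving the factor (t - 9) and quotient t² + t + 72.
The quadratic t² + t + 72 has discriminant -287 < 0 and is irreducible over ℤ.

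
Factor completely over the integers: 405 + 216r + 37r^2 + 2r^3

(2r + 9)(r + 5)(r + 9)

Among the possible rational roots, r = -9/2 is a root, so (2r + 9) divides it; the quotient is r^2 + 14r + 45.
The remaining quadratic factors as (r + 5)(r + 9).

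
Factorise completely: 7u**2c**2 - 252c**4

7c**2(u - 6c)(u + 6c)

Every term has a factor of 7c**2. Then u**2 - 36c**2 = (u)² − (6c)².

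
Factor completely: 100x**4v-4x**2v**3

4vx**2(5x-v)(5x+v)

Every term has a factor of 4x**2v. Then 25x**2-v**2 = (5x)² − (v)².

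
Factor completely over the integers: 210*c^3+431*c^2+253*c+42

(5*c+3)*(6*c+7)*(7*c+2)

Among the possible rational roots, c = -7/6 is a root, so (6*c+7) is a factor; dividing leaves 35*c^2+31*c+6.
The remaining quadratic factors as (5*c+3)(7*c+2).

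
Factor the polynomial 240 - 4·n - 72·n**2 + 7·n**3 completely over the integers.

(7·n + 12)·(n - 10)·(n - 2)

By the rational root theorem, n = 2 is a root, giving the factor (n - 2) and quotient 7·n**2 - 58·n - 120.
The remaining quadratic factors as (n - 10)(7·n + 12).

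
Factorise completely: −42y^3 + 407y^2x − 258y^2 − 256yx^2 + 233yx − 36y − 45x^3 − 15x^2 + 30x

Group: y(−42y^2 + 29yx − 6y + 5x^2 + 5x) + (−9x + 6)(−42y^2 + 29yx − 6y + 5x^2 + 5x); both groups contain (−42y^2 + 29yx − 6y + 5x^2 + 5x), so (y − 9x + 6) is a factor with cofactor −42y^2 + 29yx − 6y + 5x^2 + 5x.
The cofactor groups again: −42y^2 + 29yx − 6y + 5x^2 + 5x = −6y(7y + x + 1) + 5x(7y + x + 1); both groups contain (7y + x + 1), giving −(6y − 5x)(7y + x + 1).

−(6y − 5x)(y − 9x + 6)(7y + x + 1)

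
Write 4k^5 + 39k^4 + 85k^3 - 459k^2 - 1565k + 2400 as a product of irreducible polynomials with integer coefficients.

Testing divisors of the constant over divisors of the leading coefficient, k = 5/4 is a root, so (4k - 5) divides it; the quotient is k^4 + 11k^3 + 35k^2 - 71k - 480.
Then k = 3 is a root, so (k - 3) is a factor; dividing leaves k^3 + 14k^2 + 77k + 160.
Then k = -5 is a root, giving the factor (k + 5) and quotient k^2 + 9k + 32.
The quadratic k^2 + 9k + 32 has discriminant -47 < 0 and is irreducible over ℤ.

(4k - 5)(k + 5)(k - 3)(k^2 + 9k + 32)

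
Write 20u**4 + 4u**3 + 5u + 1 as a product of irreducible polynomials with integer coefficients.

Group as (20u**4 + 5u) + (4u**3 + 1) = 5u(4u**3 + 1) + (4u**3 + 1).
Both groups share the factor (4u**3 + 1).

(5u + 1)(4u**3 + 1)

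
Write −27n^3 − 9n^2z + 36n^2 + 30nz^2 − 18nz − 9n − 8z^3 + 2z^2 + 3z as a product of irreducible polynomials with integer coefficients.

Group: 3n(−9n^2 − 9nz + 9n + 4z^2 − 3z) + (−2z − 1)(−9n^2 − 9nz + 9n + 4z^2 − 3z); both groups contain (−9n^2 − 9nz + 9n + 4z^2 − 3z), so (3n − 2z − 1) is a factor with cofactor −9n^2 − 9nz + 9n + 4z^2 − 3z.
The cofactor groups again: −9n^2 − 9nz + 9n + 4z^2 − 3z = −3n(3n + 4z − 3) + z(3n + 4z − 3); both groups contain (3n + 4z − 3), giving −(3n − z)(3n + 4z − 3).

−(3n + 4z − 3)(3n − 2z − 1)(3n − z)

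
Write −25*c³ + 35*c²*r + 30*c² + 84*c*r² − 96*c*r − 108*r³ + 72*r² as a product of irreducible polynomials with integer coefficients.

Group: 5*c*(−5*c² + c*r + 6*c + 18*r² − 12*r) − 6*r*(−5*c² + c*r + 6*c + 18*r² − 12*r); both groups contain (−5*c² + c*r + 6*c + 18*r² − 12*r), so (5*c − 6*r) is a factor with cofactor −5*c² + c*r + 6*c + 18*r² − 12*r.
The cofactor groups again: −5*c² + c*r + 6*c + 18*r² − 12*r = −5*c*(c − 2*r) + (−9*r + 6)*(c − 2*r); both groups contain (c − 2*r), giving −(5*c + 9*r − 6)*(c − 2*r).

−(5*c + 9*r − 6)*(5*c − 6*r)*(c − 2*r)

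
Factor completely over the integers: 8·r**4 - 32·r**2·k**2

8·r**2·(r - 2·k)·(r + 2·k)

Pull out the common factor 8·r**2; r**2 - 4·k**2 is a difference of squares.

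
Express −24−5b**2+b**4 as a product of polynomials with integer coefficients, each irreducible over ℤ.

(b**2+3)(b**2−8)

Substitute u = b**2 to get a quadratic in u, then factor.
b**2+3 is irreducible over ℤ (always positive, so no real roots).
b**2−8 is irreducible over ℤ (8 is not a perfect square).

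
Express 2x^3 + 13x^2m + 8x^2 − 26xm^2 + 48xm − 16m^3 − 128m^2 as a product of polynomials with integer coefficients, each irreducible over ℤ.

(x − 2m)(x + 8m)(2x + m + 8)

Group: x(2x^2 + 17xm + 8x + 8m^2 + 64m) − 2m(2x^2 + 17xm + 8x + 8m^2 + 64m); both groups contain (2x^2 + 17xm + 8x + 8m^2 + 64m), so (x − 2m) is a factor with cofactor 2x^2 + 17xm + 8x + 8m^2 + 64m.
The cofactor groups again: 2x^2 + 17xm + 8x + 8m^2 + 64m = x(2x + m + 8) + 8m(2x + m + 8); both groups contain (2x + m + 8), giving (x + 8m)(2x + m + 8).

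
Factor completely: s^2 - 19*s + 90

(s - 10)*(s - 9)

Two integers with product 90 and sum -19 are -10 and -9.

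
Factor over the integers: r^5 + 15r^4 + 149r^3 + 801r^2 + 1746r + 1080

(r + 1)(r + 3)(r + 5)(r^2 + 6r + 72)

By the rational root theorem, r = -1 is a root, so (r + 1) is a factor; dividing leaves r^4 + 14r^3 + 135r^2 + 666r + 1080.
Next, r = -5 is a root, so (r + 5) is a factor; dividing leaves r^3 + 9r^2 + 90r + 216.
Then r = -3 is a root, giving the factor (r + 3) and quotient r^2 + 6r + 72.
The quadratic r^2 + 6r + 72 has discriminant -252 < 0 and is irreducible over ℤ.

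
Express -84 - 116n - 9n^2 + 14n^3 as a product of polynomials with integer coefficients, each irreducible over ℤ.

(2n - 7)(7n + 6)(n + 2)

Testing divisors of the constant over divisors of the leading coefficient, n = -6/7 is a root, so (7n + 6) divides it; the quotient is 2n^2 - 3n - 14.
The remaining quadratic factors as (n + 2)(2n - 7).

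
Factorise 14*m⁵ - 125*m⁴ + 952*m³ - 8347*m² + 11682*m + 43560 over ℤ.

Trying the rational-root candidates, m = 15/2 is a root, giving the factor (2*m - 15) and quotient 7*m⁴ - 10*m³ + 401*m² - 1166*m - 2904.
Continuing, m = -11/7 is a root, giving the factor (7*m + 11) and quotient m³ - 3*m² + 62*m - 264.
Then m = 4 is a root, so (m - 4) divides it; the quotient is m² + m + 66.
The quadratic m² + m + 66 has discriminant -263 < 0 and is irreducible over ℤ.

(2*m - 15)*(7*m + 11)*(m - 4)*(m² + m + 66)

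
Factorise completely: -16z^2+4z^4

Pull out the common factor 4z^2; z^2-4 is a difference of squares.

4z^2(z+2)(z-2)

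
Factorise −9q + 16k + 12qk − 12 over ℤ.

Group as (12qk − 9q) + (16k − 12) = 3q(4k − 3) + 4(4k − 3).
Both groups share the factor (4k − 3).

(3q + 4)(4k − 3)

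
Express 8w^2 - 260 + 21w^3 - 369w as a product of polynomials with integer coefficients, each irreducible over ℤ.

Among the possible rational roots, w = 13/3 is a root, so (3w - 13) divides it; the quotient is 7w^2 + 33w + 20.
The remaining quadratic factors as (7w + 5)(w + 4).

(3w - 13)(7w + 5)(w + 4)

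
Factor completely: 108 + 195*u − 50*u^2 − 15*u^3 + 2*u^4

Trying the rational-root candidates, u = −4 is a root, so (u + 4) is a factor; dividing leaves 2*u^3 − 23*u^2 + 42*u + 27.
Next, u = 3 is a root, so (u − 3) divides it; the quotient is 2*u^2 − 17*u − 9.
The remaining quadratic factors as (2*u + 1)(u − 9).

(2*u + 1)*(u + 4)*(u − 3)*(u − 9)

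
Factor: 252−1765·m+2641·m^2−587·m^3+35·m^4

By the rational root theorem, m = 9 is a root, so (m−9) is a factor; dividing leaves 35·m^3−272·m^2+193·m−28.
Next, m = 7 is a root, so (m−7) divides it; the quotient is 35·m^2−27·m+4.
The remaining quadratic factors as (7·m−4)(5·m−1).

(5·m−1)·(7·m−4)·(m−7)·(m−9)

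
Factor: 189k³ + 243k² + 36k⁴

9k²(4k + 9)(k + 3)

Pull out the common factor 9k², then factor the remaining trinomial.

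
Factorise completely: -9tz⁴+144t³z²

Factor out 9tz², leaving 16t²-z², which is a difference of two squares.

9tz²(4t+z)(4t-z)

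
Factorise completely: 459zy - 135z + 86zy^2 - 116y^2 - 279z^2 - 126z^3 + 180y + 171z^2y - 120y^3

Group: 6z(-21z^2 + 46zy - 15z - 24y^2 + 20y) + (5y + 9)(-21z^2 + 46zy - 15z - 24y^2 + 20y); both groups contain (-21z^2 + 46zy - 15z - 24y^2 + 20y), so (6z + 5y + 9) is a factor with cofactor -21z^2 + 46zy - 15z - 24y^2 + 20y.
The cofactor groups again: -21z^2 + 46zy - 15z - 24y^2 + 20y = -3z(7z - 6y + 5) + 4y(7z - 6y + 5); both groups contain (7z - 6y + 5), giving -(3z - 4y)(7z - 6y + 5).

-(3z - 4y)(7z - 6y + 5)(6z + 5y + 9)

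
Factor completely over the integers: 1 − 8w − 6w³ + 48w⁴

Group as (48w⁴ − 8w) + (−6w³ + 1) = 8w(6w³ − 1) − (6w³ − 1).
Both groups share the factor (6w³ − 1).

(8w − 1)(6w³ − 1)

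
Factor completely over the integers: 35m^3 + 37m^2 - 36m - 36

Trying the rational-root candidates, m = 1 is a root, so (m - 1) is a factor; dividing leaves 35m^2 + 72m + 36.
The remaining quadratic factors as (5m + 6)(7m + 6).

(5m + 6)(7m + 6)(m - 1)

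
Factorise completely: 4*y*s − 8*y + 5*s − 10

Group as (4*y*s − 8*y) + (5*s − 10) = 4*y*(s − 2) + 5*(s − 2).
Both groups share the factor (s − 2).

(4*y + 5)*(s − 2)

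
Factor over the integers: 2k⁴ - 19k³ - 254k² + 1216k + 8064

Trying the rational-root candidates, k = -8 is a root, so (k + 8) is a factor; dividing leaves 2k³ - 35k² + 26k + 1008.
Then k = 8 is a root, so (k - 8) divides it; the quotient is 2k² - 19k - 126.
The remaining quadratic factors as (k - 14)(2k + 9).

(2k + 9)(k + 8)(k - 14)(k - 8)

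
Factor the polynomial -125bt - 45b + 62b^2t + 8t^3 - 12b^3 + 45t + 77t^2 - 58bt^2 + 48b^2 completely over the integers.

-(2b - 8t - 5)(6b - t - 9)(b - t)

Group: 6b(-2b^2 + 10bt + 5b - 8t^2 - 5t) + (-t - 9)(-2b^2 + 10bt + 5b - 8t^2 - 5t); both groups contain (-2b^2 + 10bt + 5b - 8t^2 - 5t), so (6b - t - 9) is a factor with cofactor -2b^2 + 10bt + 5b - 8t^2 - 5t.
The cofactor groups again: -2b^2 + 10bt + 5b - 8t^2 - 5t = -2b(b - t) + (8t + 5)(b - t); both groups contain (b - t), giving -(2b - 8t - 5)(b - t).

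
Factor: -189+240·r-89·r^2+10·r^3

(2·r-9)·(5·r-7)·(r-3)

Among the possible rational roots, r = 7/5 is a root, so (5·r-7) divides it; the quotient is 2·r^2-15·r+27.
The remaining quadratic factors as (r-3)(2·r-9).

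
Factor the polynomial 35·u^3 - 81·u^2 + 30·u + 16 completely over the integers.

Among the possible rational roots, u = -2/7 is a root, so (7·u + 2) is a factor; dividing leaves 5·u^2 - 13·u + 8.
The remaining quadratic factors as (5·u - 8)(u - 1).

(5·u - 8)·(7·u + 2)·(u - 1)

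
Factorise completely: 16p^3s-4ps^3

4ps(2p+s)(2p-s)

Every term has a factor of 4ps. Then 4p^2-s^2 = (2p)² − (s)².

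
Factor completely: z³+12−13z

Testing divisors of the constant over divisors of the leading coefficient, z = −4 is a root, giving the factor (z+4) and quotient z²−4z+3.
The remaining quadratic factors as (z−3)(z−1).

(z+4)(z−1)(z−3)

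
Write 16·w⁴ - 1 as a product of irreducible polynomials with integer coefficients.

(2·w + 1)·(2·w - 1)·(4·w² + 1)

Write as (4·w²)² − (1)², then factor 4·w² - 1 once more.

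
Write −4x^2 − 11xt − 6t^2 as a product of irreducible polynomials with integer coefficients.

−(x + 2t)(4x + 3t)

Group: −x(4x + 3t) − 2t(4x + 3t); both groups contain (4x + 3t).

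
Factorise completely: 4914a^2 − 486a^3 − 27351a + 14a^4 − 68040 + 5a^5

(5a + 9)(a + 15)(a − 8)(a^2 − 6a + 63)

By the rational root theorem, a = −15 is a root, giving the factor (a + 15) and quotient 5a^4 − 61a^3 + 429a^2 − 1521a − 4536.
Next, a = 8 is a root, so (a − 8) is a factor; dividing leaves 5a^3 − 21a^2 + 261a + 567.
Next, a = −9/5 is a root, so (5a + 9) is a factor; dividing leaves a^2 − 6a + 63.
The quadratic a^2 − 6a + 63 has discriminant −216 < 0 and is irreducible over ℤ.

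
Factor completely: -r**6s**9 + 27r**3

Pull out the common factor r**3, leaving -r**3s**9 + 27.
Recognize a difference of cubes with the parts 3 and rs**3.

-r**3(rs**3 - 3)(r**2s**6 + 3rs**3 + 9)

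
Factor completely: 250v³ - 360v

Every term has a factor of 10v. Then 25v² - 36 = (5v)² − (6)².

10v(5v + 6)(5v - 6)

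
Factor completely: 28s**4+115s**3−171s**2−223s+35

(4s−7)(7s−1)(s+1)(s+5)

By the rational root theorem, s = 1/7 is a root, giving the factor (7s−1) and quotient 4s**3+17s**2−22s−35.
Next, s = 7/4 is a root, so (4s−7) divides it; the quotient is s**2+6s+5.
The remaining quadratic factors as (s+5)(s+1).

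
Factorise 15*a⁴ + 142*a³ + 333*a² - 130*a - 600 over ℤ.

Trying the rational-root candidates, a = 6/5 is a root, so (5*a - 6) is a factor; dividing leaves 3*a³ + 32*a² + 105*a + 100.
Next, a = -4 is a root, giving the factor (a + 4) and quotient 3*a² + 20*a + 25.
The remaining quadratic factors as (a + 5)(3*a + 5).

(3*a + 5)*(5*a - 6)*(a + 4)*(a + 5)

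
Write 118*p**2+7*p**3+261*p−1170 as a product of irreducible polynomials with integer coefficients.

(7*p−15)*(p+13)*(p+6)

Trying the rational-root candidates, p = 15/7 is a root, giving the factor (7*p−15) and quotient p**2+19*p+78.
The remaining quadratic factors as (p+6)(p+13).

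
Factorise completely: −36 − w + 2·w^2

Need a pair with product 2·(−36) = −72 and sum −1: that's −9 and 8.
Split the middle term: 2·w^2 − 9·w + 8·w − 36 = w·(2·w − 9) + 4·(2·w − 9).

(2·w − 9)·(w + 4)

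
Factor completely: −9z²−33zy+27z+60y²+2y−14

Group: −3z(3z−4y−2) + (−15y+7)(3z−4y−2); both groups contain (3z−4y−2).

−(3z−4y−2)(3z+15y−7)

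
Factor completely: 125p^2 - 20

Pull out the common factor 5; 25p^2 - 4 is a difference of squares.

5(5p + 2)(5p - 2)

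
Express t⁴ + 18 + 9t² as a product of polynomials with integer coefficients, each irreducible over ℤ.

(t² + 3)(t² + 6)

Substitute u = t² to get a quadratic in u, then factor.
t² + 6 is irreducible over ℤ (always positive, so no real roots).
t² + 3 is irreducible over ℤ (always positive, so no real roots).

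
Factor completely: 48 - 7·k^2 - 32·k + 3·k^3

Among the possible rational roots, k = -3 is a root, so (k + 3) divides it; the quotient is 3·k^2 - 16·k + 16.
The remaining quadratic factors as (k - 4)(3·k - 4).

(3·k - 4)·(k + 3)·(k - 4)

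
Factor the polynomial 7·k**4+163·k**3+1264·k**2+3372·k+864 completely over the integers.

Among the possible rational roots, k = −6 is a root, giving the factor (k+6) and quotient 7·k**3+121·k**2+538·k+144.
Continuing, k = −9 is a root, giving the factor (k+9) and quotient 7·k**2+58·k+16.
The remaining quadratic factors as (7·k+2)(k+8).

(7·k+2)·(k+6)·(k+8)·(k+9)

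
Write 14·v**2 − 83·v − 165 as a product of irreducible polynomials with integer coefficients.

Need a pair with product 14·(−165) = −2310 and sum −83: that's 22 and −105.
Split the middle term: 14·v**2 + 22·v − 105·v − 165 = 2·v·(7·v + 11) − 15·(7·v + 11).

(2·v − 15)·(7·v + 11)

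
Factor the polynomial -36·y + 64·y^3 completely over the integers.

Factor out 4·y, leaving 16·y^2 - 9, which is a difference of two squares.

4·y·(4·y + 3)·(4·y - 3)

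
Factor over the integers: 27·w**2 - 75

Every term has a factor of 3. Then 9·w**2 - 25 = (3·w)² − (5)².

3·(3·w + 5)·(3·w - 5)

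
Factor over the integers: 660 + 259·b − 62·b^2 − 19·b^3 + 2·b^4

Testing divisors of the constant over divisors of the leading coefficient, b = 4 is a root, giving the factor (b − 4) and quotient 2·b^3 − 11·b^2 − 106·b − 165.
Then b = −3 is a root, so (b + 3) is a factor; dividing leaves 2·b^2 − 17·b − 55.
The remaining quadratic factors as (b − 11)(2·b + 5).

(2·b + 5)·(b + 3)·(b − 11)·(b − 4)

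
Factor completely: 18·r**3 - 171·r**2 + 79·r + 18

Trying the rational-root candidates, r = 9 is a root, so (r - 9) divides it; the quotient is 18·r**2 - 9·r - 2.
The remaining quadratic factors as (6·r + 1)(3·r - 2).

(3·r - 2)·(6·r + 1)·(r - 9)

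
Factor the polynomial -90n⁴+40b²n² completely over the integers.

10n²(2b+3n)(2b-3n)

Factor out 10n², leaving 4b²-9n², which is a difference of two squares.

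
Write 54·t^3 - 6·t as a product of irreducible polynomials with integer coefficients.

Factor out 6·t, leaving 9·t^2 - 1, which is a difference of two squares.

6·t·(3·t + 1)·(3·t - 1)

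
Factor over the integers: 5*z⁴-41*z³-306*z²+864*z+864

(5*z+4)*(z+6)*(z-12)*(z-3)

By the rational root theorem, z = 3 is a root, so (z-3) is a factor; dividing leaves 5*z³-26*z²-384*z-288.
Then z = -6 is a root, so (z+6) is a factor; dividing leaves 5*z²-56*z-48.
The remaining quadratic factors as (5*z+4)(z-12).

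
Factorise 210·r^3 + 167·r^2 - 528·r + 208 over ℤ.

By the rational root theorem, r = -13/6 is a root, so (6·r + 13) divides it; the quotient is 35·r^2 - 48·r + 16.
The remaining quadratic factors as (5·r - 4)(7·r - 4).

(5·r - 4)·(6·r + 13)·(7·r - 4)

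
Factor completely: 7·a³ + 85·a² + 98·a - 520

(7·a - 13)·(a + 10)·(a + 4)

Testing divisors of the constant over divisors of the leading coefficient, a = 13/7 is a root, so (7·a - 13) divides it; the quotient is a² + 14·a + 40.
The remaining quadratic factors as (a + 4)(a + 10).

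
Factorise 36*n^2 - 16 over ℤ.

4*(3*n + 2)*(3*n - 2)

Factor out 4, leaving 9*n^2 - 4, which is a difference of two squares.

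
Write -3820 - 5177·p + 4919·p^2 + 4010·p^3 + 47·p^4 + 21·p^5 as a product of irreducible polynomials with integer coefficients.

(3·p + 5)·(7·p + 4)·(p - 1)·(p^2 + p + 191)

Among the possible rational roots, p = 1 is a root, so (p - 1) is a factor; dividing leaves 21·p^4 + 68·p^3 + 4078·p^2 + 8997·p + 3820.
Next, p = -5/3 is a root, so (3·p + 5) divides it; the quotient is 7·p^3 + 11·p^2 + 1341·p + 764.
Next, p = -4/7 is a root, so (7·p + 4) is a factor; dividing leaves p^2 + p + 191.
The quadratic p^2 + p + 191 has discriminant -763 < 0 and is irreducible over ℤ.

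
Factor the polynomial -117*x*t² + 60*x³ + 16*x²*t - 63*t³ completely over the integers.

(2*x - 3*t)*(5*x + 3*t)*(6*x + 7*t)

Group: 2*x*(30*x² + 53*x*t + 21*t²) - 3*t*(30*x² + 53*x*t + 21*t²); both groups contain (30*x² + 53*x*t + 21*t²), so (2*x - 3*t) is a factor with cofactor 30*x² + 53*x*t + 21*t².
The cofactor groups again: 30*x² + 53*x*t + 21*t² = 5*x*(6*x + 7*t) + 3*t*(6*x + 7*t); both groups contain (6*x + 7*t), giving (5*x + 3*t)*(6*x + 7*t).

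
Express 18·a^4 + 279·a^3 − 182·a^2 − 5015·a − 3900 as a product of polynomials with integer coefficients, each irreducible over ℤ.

Trying the rational-root candidates, a = −15 is a root, giving the factor (a + 15) and quotient 18·a^3 + 9·a^2 − 317·a − 260.
Then a = −5/6 is a root, giving the factor (6·a + 5) and quotient 3·a^2 − a − 52.
The remaining quadratic factors as (3·a − 13)(a + 4).

(3·a − 13)·(6·a + 5)·(a + 15)·(a + 4)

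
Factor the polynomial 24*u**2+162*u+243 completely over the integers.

Pull out the common factor 3, then factor the remaining trinomial.

3*(2*u+9)*(4*u+9)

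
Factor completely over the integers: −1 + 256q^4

(4q + 1)(4q − 1)(16q^2 + 1)

(4q)⁴ − (1)⁴ = ((4q)² − (1)²)((4q)² + (1)²); the first factor splits again, the second (16q^2 + 1) is irreducible.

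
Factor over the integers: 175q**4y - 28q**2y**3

7q**2y(5q + 2y)(5q - 2y)

Pull out the common factor 7q**2y; 25q**2 - 4y**2 is a difference of squares.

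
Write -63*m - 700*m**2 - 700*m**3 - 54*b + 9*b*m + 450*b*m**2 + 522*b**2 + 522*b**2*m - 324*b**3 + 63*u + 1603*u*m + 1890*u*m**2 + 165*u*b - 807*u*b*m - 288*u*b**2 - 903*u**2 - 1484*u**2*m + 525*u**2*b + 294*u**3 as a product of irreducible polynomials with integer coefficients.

Group: 14*u*(21*u**2 + 24*u*b - 91*u*m - 63*u - 36*b**2 + 18*b*m + 54*b + 70*m**2 + 63*m) + (9*b - 10*m - 1)*(21*u**2 + 24*u*b - 91*u*m - 63*u - 36*b**2 + 18*b*m + 54*b + 70*m**2 + 63*m); both groups contain (21*u**2 + 24*u*b - 91*u*m - 63*u - 36*b**2 + 18*b*m + 54*b + 70*m**2 + 63*m), so (14*u + 9*b - 10*m - 1) is a factor with cofactor 21*u**2 + 24*u*b - 91*u*m - 63*u - 36*b**2 + 18*b*m + 54*b + 70*m**2 + 63*m.
The cofactor groups again: 21*u**2 + 24*u*b - 91*u*m - 63*u - 36*b**2 + 18*b*m + 54*b + 70*m**2 + 63*m = 7*u*(3*u + 6*b - 10*m - 9) + (-6*b - 7*m)*(3*u + 6*b - 10*m - 9); both groups contain (3*u + 6*b - 10*m - 9), giving (7*u - 6*b - 7*m)*(3*u + 6*b - 10*m - 9).

(7*u - 6*b - 7*m)*(3*u + 6*b - 10*m - 9)*(14*u + 9*b - 10*m - 1)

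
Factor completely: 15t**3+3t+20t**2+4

Group as (15t**3+3t) + (20t**2+4) = 3t(5t**2+1) + 4(5t**2+1).
Both groups share the factor (5t**2+1).

(3t+4)(5t**2+1)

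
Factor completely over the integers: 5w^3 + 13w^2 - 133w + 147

Among the possible rational roots, w = -7 is a root, so (w + 7) divides it; the quotient is 5w^2 - 22w + 21.
The remaining quadratic factors as (5w - 7)(w - 3).

(5w - 7)(w + 7)(w - 3)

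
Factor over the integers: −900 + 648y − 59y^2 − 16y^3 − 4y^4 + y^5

(y − 2)(y − 3)(y − 6)(y^2 + 7y + 25)

Testing divisors of the constant over divisors of the leading coefficient, y = 3 is a root, so (y − 3) is a factor; dividing leaves y^4 − y^3 − 19y^2 − 116y + 300.
Continuing, y = 6 is a root, so (y − 6) is a factor; dividing leaves y^3 + 5y^2 + 11y − 50.
Continuing, y = 2 is a root, giving the factor (y − 2) and quotient y^2 + 7y + 25.
The quadratic y^2 + 7y + 25 has discriminant −51 < 0 and is irreducible over ℤ.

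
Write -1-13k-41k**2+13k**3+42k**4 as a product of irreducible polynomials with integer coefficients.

(6k+1)(7k+1)(k+1)(k-1)

Among the possible rational roots, k = -1/7 is a root, so (7k+1) divides it; the quotient is 6k**3+k**2-6k-1.
Then k = 1 is a root, so (k-1) divides it; the quotient is 6k**2+7k+1.
The remaining quadratic factors as (6k+1)(k+1).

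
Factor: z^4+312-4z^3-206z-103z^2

Among the possible rational roots, z = -4 is a root, so (z+4) divides it; the quotient is z^3-8z^2-71z+78.
Continuing, z = 1 is a root, so (z-1) divides it; the quotient is z^2-7z-78.
The remaining quadratic factors as (z-13)(z+6).

(z+4)(z+6)(z-1)(z-13)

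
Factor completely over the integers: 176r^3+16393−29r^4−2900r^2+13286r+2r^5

Testing divisors of the constant over divisors of the leading coefficient, r = 13/2 is a root, giving the factor (2r−13) and quotient r^4−8r^3+36r^2−1216r−1261.
Then r = −1 is a root, giving the factor (r+1) and quotient r^3−9r^2+45r−1261.
Next, r = 13 is a root, giving the factor (r−13) and quotient r^2+4r+97.
The quadratic r^2+4r+97 has discriminant −372 < 0 and is irreducible over ℤ.

(2r−13)(r+1)(r−13)(r^2+4r+97)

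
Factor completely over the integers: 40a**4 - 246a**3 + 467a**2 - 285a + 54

(2a - 1)(4a - 9)(5a - 2)(a - 3)

By the rational root theorem, a = 3 is a root, so (a - 3) divides it; the quotient is 40a**3 - 126a**2 + 89a - 18.
Continuing, a = 1/2 is a root, so (2a - 1) is a factor; dividing leaves 20a**2 - 53a + 18.
The remaining quadratic factors as (4a - 9)(5a - 2).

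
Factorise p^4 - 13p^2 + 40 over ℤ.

Substitute u = p^2 to get a quadratic in u, then factor.
p^2 - 8 is irreducible over ℤ (8 is not a perfect square).
p^2 - 5 is irreducible over ℤ (5 is not a perfect square).

(p^2 - 5)(p^2 - 8)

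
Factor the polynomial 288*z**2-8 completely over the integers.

Factor out 8, leaving 36*z**2-1, which is a difference of two squares.

8*(6*z+1)*(6*z-1)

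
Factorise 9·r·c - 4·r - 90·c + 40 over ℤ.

(9·c - 4)·(r - 10)

Group as (9·r·c - 4·r) + (-90·c + 40) = r·(9·c - 4) - 10·(9·c - 4).
Both groups share the factor (9·c - 4).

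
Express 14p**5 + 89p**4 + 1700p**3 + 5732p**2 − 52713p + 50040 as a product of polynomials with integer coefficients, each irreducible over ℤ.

(2p + 15)(7p − 8)(p − 3)(p**2 + 3p + 139)

Testing divisors of the constant over divisors of the leading coefficient, p = −15/2 is a root, so (2p + 15) is a factor; dividing leaves 7p**4 − 8p**3 + 910p**2 − 3959p + 3336.
Continuing, p = 8/7 is a root, so (7p − 8) is a factor; dividing leaves p**3 + 130p − 417.
Next, p = 3 is a root, so (p − 3) is a factor; dividing leaves p**2 + 3p + 139.
The quadratic p**2 + 3p + 139 has discriminant −547 < 0 and is irreducible over ℤ.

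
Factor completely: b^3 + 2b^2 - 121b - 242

(b + 11)(b + 2)(b - 11)

Trying the rational-root candidates, b = -11 is a root, giving the factor (b + 11) and quotient b^2 - 9b - 22.
The remaining quadratic factors as (b + 2)(b - 11).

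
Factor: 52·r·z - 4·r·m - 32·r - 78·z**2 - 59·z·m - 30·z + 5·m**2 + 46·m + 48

Group: 4·r·(13·z - m - 8) + (-6·z - 5·m - 6)·(13·z - m - 8); both groups contain (13·z - m - 8).

(4·r - 6·z - 5·m - 6)·(13·z - m - 8)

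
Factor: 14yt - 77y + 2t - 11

Group as (14yt - 77y) + (2t - 11) = 7y(2t - 11) + (2t - 11).
Both groups share the factor (2t - 11).

(2t - 11)(7y + 1)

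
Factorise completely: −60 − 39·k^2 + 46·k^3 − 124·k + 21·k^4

(3·k − 5)·(7·k + 6)·(k + 1)·(k + 2)

Testing divisors of the constant over divisors of the leading coefficient, k = −2 is a root, giving the factor (k + 2) and quotient 21·k^3 + 4·k^2 − 47·k − 30.
Next, k = −6/7 is a root, so (7·k + 6) is a factor; dividing leaves 3·k^2 − 2·k − 5.
The remaining quadratic factors as (k + 1)(3·k − 5).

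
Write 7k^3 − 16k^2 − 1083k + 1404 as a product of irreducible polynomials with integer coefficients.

(7k − 9)(k + 12)(k − 13)

By the rational root theorem, k = −12 is a root, so (k + 12) is a factor; dividing leaves 7k^2 − 100k + 117.
The remaining quadratic factors as (k − 13)(7k − 9).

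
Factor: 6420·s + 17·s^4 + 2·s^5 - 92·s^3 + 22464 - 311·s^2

Among the possible rational roots, s = -9 is a root, giving the factor (s + 9) and quotient 2·s^4 - s^3 - 83·s^2 + 436·s + 2496.
Then s = -13/2 is a root, so (2·s + 13) divides it; the quotient is s^3 - 7·s^2 + 4·s + 192.
Continuing, s = -4 is a root, giving the factor (s + 4) and quotient s^2 - 11·s + 48.
The quadratic s^2 - 11·s + 48 has discriminant -71 < 0 and is irreducible over ℤ.

(2·s + 13)·(s + 4)·(s + 9)·(s^2 - 11·s + 48)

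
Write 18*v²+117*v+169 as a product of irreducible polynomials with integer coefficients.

Need a pair with product 18·169 = 3042 and sum 117: that's 39 and 78.
Split the middle term: 18*v²+39*v + 78*v+169 = 3*v*(6*v+13) + 13*(6*v+13).

(3*v+13)*(6*v+13)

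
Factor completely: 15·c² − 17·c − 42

Need a pair with product 15·(−42) = −630 and sum −17: that's −35 and 18.
Split the middle term: 15·c² − 35·c + 18·c − 42 = 5·c·(3·c − 7) + 6·(3·c − 7).

(3·c − 7)·(5·c + 6)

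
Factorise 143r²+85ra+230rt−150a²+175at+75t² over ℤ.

(13r−10a+15t)(11r+15a+5t)

Group: 13r(11r+15a+5t) + (−10a+15t)(11r+15a+5t); both groups contain (11r+15a+5t).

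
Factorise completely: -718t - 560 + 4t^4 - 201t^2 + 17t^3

(4t + 5)(t + 2)(t + 8)(t - 7)

Testing divisors of the constant over divisors of the leading coefficient, t = -8 is a root, so (t + 8) divides it; the quotient is 4t^3 - 15t^2 - 81t - 70.
Continuing, t = -5/4 is a root, so (4t + 5) divides it; the quotient is t^2 - 5t - 14.
The remaining quadratic factors as (t - 7)(t + 2).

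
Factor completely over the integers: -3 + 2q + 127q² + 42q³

(6q + 1)(7q - 1)(q + 3)

Testing divisors of the constant over divisors of the leading coefficient, q = -3 is a root, so (q + 3) is a factor; dividing leaves 42q² + q - 1.
The remaining quadratic factors as (6q + 1)(7q - 1).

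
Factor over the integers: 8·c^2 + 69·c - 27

Need a pair with product 8·(-27) = -216 and sum 69: that's -3 and 72.
Split the middle term: 8·c^2 - 3·c + 72·c - 27 = c·(8·c - 3) + 9·(8·c - 3).

(8·c - 3)·(c + 9)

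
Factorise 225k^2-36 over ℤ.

9(5k+2)(5k-2)

Pull out the common factor 9; 25k^2-4 is a difference of squares.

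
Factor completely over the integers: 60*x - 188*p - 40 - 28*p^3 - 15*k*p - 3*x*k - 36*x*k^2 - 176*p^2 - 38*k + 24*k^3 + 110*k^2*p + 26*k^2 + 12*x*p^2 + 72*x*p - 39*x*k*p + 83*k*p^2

-(3*x - 2*k - 7*p - 2)*(3*k + 4*p + 4)*(4*k - p - 5)

Group: 4*k*(-9*x*k - 12*x*p - 12*x + 6*k^2 + 29*k*p + 14*k + 28*p^2 + 36*p + 8) + (-p - 5)*(-9*x*k - 12*x*p - 12*x + 6*k^2 + 29*k*p + 14*k + 28*p^2 + 36*p + 8); both groups contain (-9*x*k - 12*x*p - 12*x + 6*k^2 + 29*k*p + 14*k + 28*p^2 + 36*p + 8), so (4*k - p - 5) is a factor with cofactor -9*x*k - 12*x*p - 12*x + 6*k^2 + 29*k*p + 14*k + 28*p^2 + 36*p + 8.
The cofactor groups again: -9*x*k - 12*x*p - 12*x + 6*k^2 + 29*k*p + 14*k + 28*p^2 + 36*p + 8 = -3*x*(3*k + 4*p + 4) + (2*k + 7*p + 2)*(3*k + 4*p + 4); both groups contain (3*k + 4*p + 4), giving -(3*x - 2*k - 7*p - 2)*(3*k + 4*p + 4).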